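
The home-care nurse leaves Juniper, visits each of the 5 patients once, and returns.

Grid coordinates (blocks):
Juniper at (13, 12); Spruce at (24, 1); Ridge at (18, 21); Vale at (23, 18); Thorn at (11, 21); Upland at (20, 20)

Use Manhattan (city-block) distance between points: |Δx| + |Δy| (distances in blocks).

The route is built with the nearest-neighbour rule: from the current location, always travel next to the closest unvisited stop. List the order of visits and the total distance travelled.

At Juniper the remaining stops are Thorn 11, Ridge 14, Upland 15, Vale 16, Spruce 22; go to Thorn.
At Thorn the remaining stops are Ridge 7, Upland 10, Vale 15, Spruce 33; go to Ridge.
At Ridge the remaining stops are Upland 3, Vale 8, Spruce 26; go to Upland.
At Upland the remaining stops are Vale 5, Spruce 23; go to Vale.
At Vale the remaining stops are Spruce 18; go to Spruce.
Return Spruce→Juniper: 22.
Total = 11 + 7 + 3 + 5 + 18 + 22 = 66.

66 blocks along Juniper → Thorn → Ridge → Upland → Vale → Spruce → Juniper.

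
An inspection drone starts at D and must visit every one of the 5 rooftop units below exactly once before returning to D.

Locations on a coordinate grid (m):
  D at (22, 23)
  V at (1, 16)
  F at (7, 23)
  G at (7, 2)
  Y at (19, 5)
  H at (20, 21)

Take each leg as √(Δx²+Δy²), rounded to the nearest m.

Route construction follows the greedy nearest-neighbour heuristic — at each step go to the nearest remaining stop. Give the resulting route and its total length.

Total distance 70 m via the nearest-neighbour route D → H → F → V → G → Y → D.

At D the remaining stops are H 3, F 15, Y 18, V 22, G 26; go to H.
At H the remaining stops are F 13, Y 16, V 20, G 23; go to F.
At F the remaining stops are V 9, G 21, Y 22; go to V.
At V the remaining stops are G 15, Y 21; go to G.
At G the remaining stops are Y 12; go to Y.
Return Y→D: 18.
Total = 3 + 13 + 9 + 15 + 12 + 18 = 70.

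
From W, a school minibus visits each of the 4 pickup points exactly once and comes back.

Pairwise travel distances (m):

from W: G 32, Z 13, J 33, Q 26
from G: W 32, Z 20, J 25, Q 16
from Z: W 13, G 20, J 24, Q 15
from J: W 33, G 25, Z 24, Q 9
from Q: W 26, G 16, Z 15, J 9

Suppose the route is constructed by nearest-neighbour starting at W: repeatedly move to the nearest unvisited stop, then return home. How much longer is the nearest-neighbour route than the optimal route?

The nearest-neighbour route is 3 m longer than optimal.

W: Z=13, Q=26, G=32, J=33 ⇒ Z
Z: Q=15, G=20, J=24 ⇒ Q
Q: J=9, G=16 ⇒ J
J: G=25 ⇒ G
NN route W → Z → Q → J → G → W costs 94.
Optimal: W → Z → G → Q → J → W costs 91 (by enumerating all 12 distinct tours).
Excess = 94 − 91 = 3.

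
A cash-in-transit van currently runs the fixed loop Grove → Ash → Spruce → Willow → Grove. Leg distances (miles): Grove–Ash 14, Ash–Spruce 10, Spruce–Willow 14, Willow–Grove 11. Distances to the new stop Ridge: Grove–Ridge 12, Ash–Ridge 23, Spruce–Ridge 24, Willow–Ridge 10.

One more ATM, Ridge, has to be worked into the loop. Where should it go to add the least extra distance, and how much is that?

Insertion cost between consecutive stops i–j is d(i,Ridge) + d(Ridge,j) − d(i,j):
  between Grove and Ash: 12 + 23 − 14 = 21
  between Ash and Spruce: 23 + 24 − 10 = 37
  between Spruce and Willow: 24 + 10 − 14 = 20
  between Willow and Grove: 10 + 12 − 11 = 11
Cheapest insertion is between Willow and Grove, adding 11.
New total = 49 + 11 = 60.

Minimum extra distance: 11 miles, inserting Ridge between Willow and Grove.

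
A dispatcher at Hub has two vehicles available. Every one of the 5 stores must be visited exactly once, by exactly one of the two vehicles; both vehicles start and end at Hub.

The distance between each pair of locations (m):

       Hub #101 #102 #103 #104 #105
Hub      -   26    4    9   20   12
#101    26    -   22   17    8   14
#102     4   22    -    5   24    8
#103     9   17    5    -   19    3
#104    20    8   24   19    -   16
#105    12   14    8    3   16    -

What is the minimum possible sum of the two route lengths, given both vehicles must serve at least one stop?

Try each way of splitting the stops between the two vehicles (each non-empty) and, for each split, find the best tour for each vehicle:
  {#101} + {#102, #103, #104, #105}: 52 + 48 = 100
  {#102} + {#101, #103, #104, #105}: 8 + 54 = 62
  {#101, #102} + {#103, #104, #105}: 52 + 48 = 100
  {#103} + {#101, #102, #104, #105}: 18 + 54 = 72
  {#101, #103} + {#102, #104, #105}: 52 + 48 = 100
  {#102, #103} + {#101, #104, #105}: 18 + 54 = 72
  … (15 splits in total)
Best: vehicle 1 Hub → #102 → Hub = 8; vehicle 2 Hub → #103 → #105 → #101 → #104 → Hub = 54; combined 62.

Minimum combined distance: 62 m.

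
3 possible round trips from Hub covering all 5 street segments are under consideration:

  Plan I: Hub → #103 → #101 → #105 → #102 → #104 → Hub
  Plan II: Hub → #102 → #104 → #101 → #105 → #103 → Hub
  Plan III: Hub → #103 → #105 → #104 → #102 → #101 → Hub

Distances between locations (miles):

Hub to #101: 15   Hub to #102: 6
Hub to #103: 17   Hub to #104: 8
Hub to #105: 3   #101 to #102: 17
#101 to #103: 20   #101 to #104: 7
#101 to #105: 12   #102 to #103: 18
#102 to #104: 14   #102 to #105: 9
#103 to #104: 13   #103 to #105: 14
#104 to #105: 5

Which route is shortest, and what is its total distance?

Plan I: 17 + 20 + 12 + 9 + 14 + 8 = 80
Plan II: 6 + 14 + 7 + 12 + 14 + 17 = 70
Plan III: 17 + 14 + 5 + 14 + 17 + 15 = 82

70 miles — Plan II is the shortest.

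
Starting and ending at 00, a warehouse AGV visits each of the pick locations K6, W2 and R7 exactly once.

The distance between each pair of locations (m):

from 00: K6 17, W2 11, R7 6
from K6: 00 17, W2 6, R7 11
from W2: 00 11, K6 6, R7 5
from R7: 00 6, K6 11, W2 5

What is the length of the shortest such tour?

Minimum total distance: 34 m.

With 3 stops there are 3!/2 = 3 distinct round trips (a route and its reverse cost the same).
00-K6-W2-R7-00: 17+6+5+6 = 34
00-K6-R7-W2-00: 17+11+5+11 = 44
00-W2-K6-R7-00: 11+6+11+6 = 34
The minimum is 34.
One optimal route: 00 → K6 → W2 → R7 → 00 (or its reverse).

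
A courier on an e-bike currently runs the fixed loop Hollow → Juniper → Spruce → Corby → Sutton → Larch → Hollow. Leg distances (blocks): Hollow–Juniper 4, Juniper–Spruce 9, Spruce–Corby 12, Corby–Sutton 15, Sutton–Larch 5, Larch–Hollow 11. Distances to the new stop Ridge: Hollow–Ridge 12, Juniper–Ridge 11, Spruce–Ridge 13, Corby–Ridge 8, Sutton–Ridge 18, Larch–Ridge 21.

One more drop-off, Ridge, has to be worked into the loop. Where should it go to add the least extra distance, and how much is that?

Adding 9 blocks by placing Ridge on the Spruce–Corby leg.

Insertion cost between consecutive stops i–j is d(i,Ridge) + d(Ridge,j) − d(i,j):
  between Hollow and Juniper: 12 + 11 − 4 = 19
  between Juniper and Spruce: 11 + 13 − 9 = 15
  between Spruce and Corby: 13 + 8 − 12 = 9
  between Corby and Sutton: 8 + 18 − 15 = 11
  between Sutton and Larch: 18 + 21 − 5 = 34
  between Larch and Hollow: 21 + 12 − 11 = 22
Cheapest insertion is between Spruce and Corby, adding 9.
New total = 56 + 9 = 65.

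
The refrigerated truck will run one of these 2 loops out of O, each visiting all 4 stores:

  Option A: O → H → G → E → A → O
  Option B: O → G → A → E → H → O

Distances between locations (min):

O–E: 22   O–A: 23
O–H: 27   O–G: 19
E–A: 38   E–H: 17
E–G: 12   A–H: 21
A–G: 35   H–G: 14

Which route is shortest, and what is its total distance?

Option A: 27 + 14 + 12 + 38 + 23 = 114
Option B: 19 + 35 + 38 + 17 + 27 = 136

114 min — Option A is the shortest.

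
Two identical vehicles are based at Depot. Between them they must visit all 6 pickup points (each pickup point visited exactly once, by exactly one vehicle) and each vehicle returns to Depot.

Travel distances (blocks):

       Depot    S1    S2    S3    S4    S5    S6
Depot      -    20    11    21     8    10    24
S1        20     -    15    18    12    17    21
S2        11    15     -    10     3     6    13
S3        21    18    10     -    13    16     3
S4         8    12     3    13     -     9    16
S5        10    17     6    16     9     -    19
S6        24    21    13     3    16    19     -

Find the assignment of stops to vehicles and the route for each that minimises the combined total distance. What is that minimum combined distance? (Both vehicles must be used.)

Try each way of splitting the stops between the two vehicles (each non-empty) and, for each split, find the best tour for each vehicle:
  {S1} + {S2, S3, S4, S5, S6}: 40 + 53 = 93
  {S2} + {S1, S3, S4, S5, S6}: 22 + 70 = 92
  {S1, S2} + {S3, S4, S5, S6}: 46 + 53 = 99
  {S3} + {S1, S2, S4, S5, S6}: 42 + 70 = 112
  {S1, S3} + {S2, S4, S5, S6}: 59 + 53 = 112
  {S2, S3} + {S1, S4, S5, S6}: 42 + 70 = 112
  … (31 splits in total)
  {S5} + {S1, S2, S3, S4, S6}: 20 + 65 = 85  ← best
Best: vehicle 1 Depot → S5 → Depot = 20; vehicle 2 Depot → S1 → S3 → S6 → S2 → S4 → Depot = 65; combined 85.

Minimum combined distance: 85 blocks.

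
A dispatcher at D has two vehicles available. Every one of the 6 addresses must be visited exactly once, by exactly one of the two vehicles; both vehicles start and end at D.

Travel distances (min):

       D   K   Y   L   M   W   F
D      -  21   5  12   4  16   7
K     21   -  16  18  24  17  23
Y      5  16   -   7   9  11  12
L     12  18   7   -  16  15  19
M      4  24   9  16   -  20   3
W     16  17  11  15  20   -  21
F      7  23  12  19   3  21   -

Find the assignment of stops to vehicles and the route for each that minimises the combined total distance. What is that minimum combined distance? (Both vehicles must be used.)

There are 2^5 − 1 = 31 ways to divide the 6 stops into two non-empty groups. For each, the best each vehicle can do is its own shortest tour through its group:
  {K} + {Y, L, M, W, F}: 42 + 55 = 97
  {Y} + {K, L, M, W, F}: 10 + 74 = 84
  {K, Y} + {L, M, W, F}: 42 + 55 = 97
  {L} + {K, Y, M, W, F}: 24 + 63 = 87
  {K, L} + {Y, M, W, F}: 51 + 44 = 95
  {Y, L} + {K, M, W, F}: 24 + 63 = 87
  … (31 splits in total)
  {K, Y, L, W} + {M, F}: 63 + 14 = 77  ← best
Best: vehicle 1 D → Y → L → K → W → D = 63; vehicle 2 D → M → F → D = 14; combined 77.

77 min — the smallest possible combined total.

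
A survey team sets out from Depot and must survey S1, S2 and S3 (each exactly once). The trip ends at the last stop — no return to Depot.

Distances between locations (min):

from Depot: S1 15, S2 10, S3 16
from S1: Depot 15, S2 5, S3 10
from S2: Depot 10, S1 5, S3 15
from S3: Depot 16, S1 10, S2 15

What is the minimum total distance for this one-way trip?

There are 3! = 6 possible orderings.
Depot - S1 - S2 - S3: 15+5+15 = 35
Depot - S1 - S3 - S2: 15+10+15 = 40
Depot - S2 - S1 - S3: 10+5+10 = 25
Depot - S2 - S3 - S1: 10+15+10 = 35
Depot - S3 - S1 - S2: 16+10+5 = 31
Depot - S3 - S2 - S1: 16+15+5 = 36
The minimum is 25.
One shortest path: Depot → S2 → S1 → S3.

Minimum one-way distance = 25 min.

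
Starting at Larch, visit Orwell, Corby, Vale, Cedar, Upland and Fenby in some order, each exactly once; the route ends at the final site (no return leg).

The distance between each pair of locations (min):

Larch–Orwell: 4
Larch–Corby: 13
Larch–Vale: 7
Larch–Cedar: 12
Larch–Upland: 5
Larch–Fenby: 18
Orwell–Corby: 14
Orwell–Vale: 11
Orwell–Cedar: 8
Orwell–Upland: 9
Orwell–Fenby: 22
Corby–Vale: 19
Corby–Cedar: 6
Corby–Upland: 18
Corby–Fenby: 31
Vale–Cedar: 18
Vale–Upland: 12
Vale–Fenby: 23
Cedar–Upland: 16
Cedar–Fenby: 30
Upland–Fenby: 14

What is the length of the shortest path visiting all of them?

There are 6! = 720 possible orderings.
Larch - Orwell - Corby - Vale - Cedar - Upland - Fenby: 4+14+19+18+16+14 = 85
Larch - Orwell - Corby - Vale - Cedar - Fenby - Upland: 4+14+19+18+30+14 = 99
Larch - Orwell - Corby - Vale - Upland - Cedar - Fenby: 4+14+19+12+16+30 = 95
Larch - Orwell - Corby - Vale - Upland - Fenby - Cedar: 4+14+19+12+14+30 = 93
Larch - Orwell - Corby - Vale - Fenby - Cedar - Upland: 4+14+19+23+30+16 = 106
Larch - Orwell - Corby - Vale - Fenby - Upland - Cedar: 4+14+19+23+14+16 = 90
Larch - Orwell - Corby - Cedar - Vale - Upland - Fenby: 4+14+6+18+12+14 = 68
Larch - Orwell - Corby - Cedar - Vale - Fenby - Upland: 4+14+6+18+23+14 = 79
… (712 more)
Larch - Orwell - Cedar - Corby - Vale - Upland - Fenby: 4+8+6+19+12+14 = 63  ← best
The minimum is 63.
One shortest path: Larch → Orwell → Cedar → Corby → Vale → Upland → Fenby.

Minimum one-way distance = 63 min.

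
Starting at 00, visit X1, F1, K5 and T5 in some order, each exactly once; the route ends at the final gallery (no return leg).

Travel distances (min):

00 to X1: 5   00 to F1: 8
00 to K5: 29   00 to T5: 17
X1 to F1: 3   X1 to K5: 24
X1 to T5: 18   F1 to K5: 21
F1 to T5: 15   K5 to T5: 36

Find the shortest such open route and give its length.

59 min — the minimum one-way total.

There are 4! = 24 possible orderings.
00→X1→F1→K5→T5: 5+3+21+36 = 65
00→X1→F1→T5→K5: 5+3+15+36 = 59
00→X1→K5→F1→T5: 5+24+21+15 = 65
00→X1→K5→T5→F1: 5+24+36+15 = 80
00→X1→T5→F1→K5: 5+18+15+21 = 59
00→X1→T5→K5→F1: 5+18+36+21 = 80
00→F1→X1→K5→T5: 8+3+24+36 = 71
00→F1→X1→T5→K5: 8+3+18+36 = 65
00→F1→K5→X1→T5: 8+21+24+18 = 71
00→F1→K5→T5→X1: 8+21+36+18 = 83
00→F1→T5→X1→K5: 8+15+18+24 = 65
00→F1→T5→K5→X1: 8+15+36+24 = 83
00→K5→X1→F1→T5: 29+24+3+15 = 71
00→K5→X1→T5→F1: 29+24+18+15 = 86
… (10 more)
The minimum is 59.
One shortest path: 00 → X1 → F1 → T5 → K5.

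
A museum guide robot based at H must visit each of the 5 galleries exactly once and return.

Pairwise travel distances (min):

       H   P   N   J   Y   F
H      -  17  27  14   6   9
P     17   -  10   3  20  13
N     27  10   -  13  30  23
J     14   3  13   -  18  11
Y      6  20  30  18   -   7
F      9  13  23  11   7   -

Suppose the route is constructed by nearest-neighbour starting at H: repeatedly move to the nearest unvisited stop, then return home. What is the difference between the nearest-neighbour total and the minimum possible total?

From H: Y=6, F=9, J=14, P=17, N=27 → choose Y (6).
From Y: F=7, J=18, P=20, N=30 → choose F (7).
From F: J=11, P=13, N=23 → choose J (11).
From J: P=3, N=13 → choose P (3).
From P: N=10 → choose N (10).
NN route H → Y → F → J → P → N → H costs 64.
Optimal: H → J → P → N → F → Y → H costs 63 (by enumerating all 60 distinct tours).
Excess = 64 − 63 = 1.

The nearest-neighbour route is 1 min longer than optimal.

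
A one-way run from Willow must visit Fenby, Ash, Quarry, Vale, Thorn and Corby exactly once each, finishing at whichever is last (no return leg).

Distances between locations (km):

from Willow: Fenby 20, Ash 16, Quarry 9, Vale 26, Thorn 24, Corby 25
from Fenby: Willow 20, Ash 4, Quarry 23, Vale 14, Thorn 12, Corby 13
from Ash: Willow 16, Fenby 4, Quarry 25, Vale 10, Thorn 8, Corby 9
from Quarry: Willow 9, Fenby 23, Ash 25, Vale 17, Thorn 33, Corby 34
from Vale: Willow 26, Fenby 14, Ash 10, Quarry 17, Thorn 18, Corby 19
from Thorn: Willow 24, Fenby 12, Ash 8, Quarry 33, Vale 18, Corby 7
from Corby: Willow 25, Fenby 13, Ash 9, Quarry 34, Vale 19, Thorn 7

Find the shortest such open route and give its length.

There are 6! = 720 possible orderings.
Willow→Fenby→Ash→Quarry→Vale→Thorn→Corby: 20+4+25+17+18+7 = 91
Willow→Fenby→Ash→Quarry→Vale→Corby→Thorn: 20+4+25+17+19+7 = 92
Willow→Fenby→Ash→Quarry→Thorn→Vale→Corby: 20+4+25+33+18+19 = 119
Willow→Fenby→Ash→Quarry→Thorn→Corby→Vale: 20+4+25+33+7+19 = 108
Willow→Fenby→Ash→Quarry→Corby→Vale→Thorn: 20+4+25+34+19+18 = 120
Willow→Fenby→Ash→Quarry→Corby→Thorn→Vale: 20+4+25+34+7+18 = 108
Willow→Fenby→Ash→Vale→Quarry→Thorn→Corby: 20+4+10+17+33+7 = 91
Willow→Fenby→Ash→Vale→Quarry→Corby→Thorn: 20+4+10+17+34+7 = 92
… (712 more)
Willow→Quarry→Vale→Fenby→Ash→Thorn→Corby: 9+17+14+4+8+7 = 59  ← best
The minimum is 59.
One shortest path: Willow → Quarry → Vale → Fenby → Ash → Thorn → Corby.

59 km — the minimum one-way total.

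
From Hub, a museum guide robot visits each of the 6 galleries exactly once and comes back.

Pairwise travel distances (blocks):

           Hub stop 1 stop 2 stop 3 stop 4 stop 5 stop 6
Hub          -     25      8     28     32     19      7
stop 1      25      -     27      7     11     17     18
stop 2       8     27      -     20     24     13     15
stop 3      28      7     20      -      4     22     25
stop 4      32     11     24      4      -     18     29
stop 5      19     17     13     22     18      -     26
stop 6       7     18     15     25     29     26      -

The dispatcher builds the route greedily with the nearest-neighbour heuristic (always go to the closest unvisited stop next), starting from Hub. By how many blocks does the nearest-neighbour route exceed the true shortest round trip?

From Hub: stop 6=7, stop 2=8, stop 5=19, stop 1=25, stop 3=28, stop 4=32 → choose stop 6 (7).
From stop 6: stop 2=15, stop 1=18, stop 3=25, stop 5=26, stop 4=29 → choose stop 2 (15).
From stop 2: stop 5=13, stop 3=20, stop 4=24, stop 1=27 → choose stop 5 (13).
From stop 5: stop 1=17, stop 4=18, stop 3=22 → choose stop 1 (17).
From stop 1: stop 3=7, stop 4=11 → choose stop 3 (7).
From stop 3: stop 4=4 → choose stop 4 (4).
NN route Hub → stop 6 → stop 2 → stop 5 → stop 1 → stop 3 → stop 4 → Hub costs 95.
Optimal: Hub → stop 2 → stop 5 → stop 4 → stop 3 → stop 1 → stop 6 → Hub costs 75 (by enumerating all 360 distinct tours).
Excess = 95 − 75 = 20.

The nearest-neighbour route is 20 blocks longer than optimal.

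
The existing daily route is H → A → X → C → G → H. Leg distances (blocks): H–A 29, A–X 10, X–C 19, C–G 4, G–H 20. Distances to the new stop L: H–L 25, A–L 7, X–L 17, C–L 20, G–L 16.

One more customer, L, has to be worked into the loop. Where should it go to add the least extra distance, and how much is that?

Insertion cost between consecutive stops i–j is d(i,L) + d(L,j) − d(i,j):
  between H and A: 25 + 7 − 29 = 3
  between A and X: 7 + 17 − 10 = 14
  between X and C: 17 + 20 − 19 = 18
  between C and G: 20 + 16 − 4 = 32
  between G and H: 16 + 25 − 20 = 21
Cheapest insertion is between H and A, adding 3.
New total = 82 + 3 = 85.

Adding 3 blocks by placing L on the H–A leg.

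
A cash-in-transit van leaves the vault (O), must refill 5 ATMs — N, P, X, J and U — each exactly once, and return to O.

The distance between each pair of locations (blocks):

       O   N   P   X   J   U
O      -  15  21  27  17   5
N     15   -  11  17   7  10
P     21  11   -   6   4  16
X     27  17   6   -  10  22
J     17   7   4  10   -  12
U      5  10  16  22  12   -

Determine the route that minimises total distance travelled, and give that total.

There are 60 distinct closed tours to check (reversals are equivalent).
O - N - P - X - J - U - O: 15+11+6+10+12+5 = 59
O - N - P - X - U - J - O: 15+11+6+22+12+17 = 83
O - N - P - J - X - U - O: 15+11+4+10+22+5 = 67
O - N - P - J - U - X - O: 15+11+4+12+22+27 = 91
O - N - P - U - X - J - O: 15+11+16+22+10+17 = 91
O - N - P - U - J - X - O: 15+11+16+12+10+27 = 91
O - N - X - P - J - U - O: 15+17+6+4+12+5 = 59
O - N - X - P - U - J - O: 15+17+6+16+12+17 = 83
O - N - X - J - P - U - O: 15+17+10+4+16+5 = 67
O - N - X - J - U - P - O: 15+17+10+12+16+21 = 91
O - N - X - U - P - J - O: 15+17+22+16+4+17 = 91
O - N - X - U - J - P - O: 15+17+22+12+4+21 = 91
O - N - J - P - X - U - O: 15+7+4+6+22+5 = 59
O - N - J - P - U - X - O: 15+7+4+16+22+27 = 91
… (46 more)
The minimum is 59.
One optimal route: O → N → P → X → J → U → O (or its reverse).

59 blocks — the shortest possible round trip.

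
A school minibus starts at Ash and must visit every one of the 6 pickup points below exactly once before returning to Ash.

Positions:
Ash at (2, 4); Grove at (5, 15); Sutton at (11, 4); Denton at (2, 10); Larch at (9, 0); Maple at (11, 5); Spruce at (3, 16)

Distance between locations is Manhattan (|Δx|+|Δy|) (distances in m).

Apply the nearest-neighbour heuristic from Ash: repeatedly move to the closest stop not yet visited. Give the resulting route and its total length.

At Ash the remaining stops are Denton 6, Sutton 9, Maple 10, Larch 11, Spruce 13, Grove 14; go to Denton.
At Denton the remaining stops are Spruce 7, Grove 8, Maple 14, Sutton 15, Larch 17; go to Spruce.
At Spruce the remaining stops are Grove 3, Maple 19, Sutton 20, Larch 22; go to Grove.
At Grove the remaining stops are Maple 16, Sutton 17, Larch 19; go to Maple.
At Maple the remaining stops are Sutton 1, Larch 7; go to Sutton.
At Sutton the remaining stops are Larch 6; go to Larch.
Return Larch→Ash: 11.
Total = 6 + 7 + 3 + 16 + 1 + 6 + 11 = 50.

50 m along Ash → Denton → Spruce → Grove → Maple → Sutton → Larch → Ash.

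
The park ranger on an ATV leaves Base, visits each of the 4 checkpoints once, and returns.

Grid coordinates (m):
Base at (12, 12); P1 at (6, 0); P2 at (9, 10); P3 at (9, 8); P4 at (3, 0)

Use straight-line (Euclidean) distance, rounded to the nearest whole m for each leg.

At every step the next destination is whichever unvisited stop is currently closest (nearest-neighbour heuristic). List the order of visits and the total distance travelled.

Base → [P2:4 / P3:5 / P1:13 / P4:15] → P2 (4)
P2 → [P3:2 / P1:10 / P4:12] → P3 (2)
P3 → [P1:9 / P4:10] → P1 (9)
P1 → [P4:3] → P4 (3)
Return P4→Base: 15.
Total = 4 + 2 + 9 + 3 + 15 = 33.

Nearest-neighbour total = 33 m; route Base → P2 → P3 → P1 → P4 → Base.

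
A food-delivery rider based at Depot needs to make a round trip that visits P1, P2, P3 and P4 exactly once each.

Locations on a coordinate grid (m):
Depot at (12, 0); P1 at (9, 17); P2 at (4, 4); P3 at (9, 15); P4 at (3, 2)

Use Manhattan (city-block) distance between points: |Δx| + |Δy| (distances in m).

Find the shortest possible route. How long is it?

Depot-P1-P2-P3-P4-Depot: 20+18+16+19+11 = 84
Depot-P1-P2-P4-P3-Depot: 20+18+3+19+18 = 78
Depot-P1-P3-P2-P4-Depot: 20+2+16+3+11 = 52
Depot-P1-P3-P4-P2-Depot: 20+2+19+3+12 = 56
Depot-P1-P4-P2-P3-Depot: 20+21+3+16+18 = 78
Depot-P1-P4-P3-P2-Depot: 20+21+19+16+12 = 88
Depot-P2-P1-P3-P4-Depot: 12+18+2+19+11 = 62
Depot-P2-P1-P4-P3-Depot: 12+18+21+19+18 = 88
Depot-P2-P3-P1-P4-Depot: 12+16+2+21+11 = 62
Depot-P2-P4-P1-P3-Depot: 12+3+21+2+18 = 56
Depot-P3-P1-P2-P4-Depot: 18+2+18+3+11 = 52
Depot-P3-P2-P1-P4-Depot: 18+16+18+21+11 = 84
The minimum is 52.
One optimal route: Depot → P1 → P3 → P2 → P4 → Depot (or its reverse).

Shortest round trip = 52 m.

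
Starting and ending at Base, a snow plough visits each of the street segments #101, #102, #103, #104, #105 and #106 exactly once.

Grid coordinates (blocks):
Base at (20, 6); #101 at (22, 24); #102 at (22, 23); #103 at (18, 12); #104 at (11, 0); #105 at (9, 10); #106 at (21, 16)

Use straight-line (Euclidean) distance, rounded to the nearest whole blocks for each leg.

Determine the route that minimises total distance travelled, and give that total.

Base - #101 - #102 - #103 - #104 - #105 - #106 - Base: 18+1+12+14+10+13+10 = 78
Base - #101 - #102 - #103 - #104 - #106 - #105 - Base: 18+1+12+14+19+13+12 = 89
Base - #101 - #102 - #103 - #105 - #104 - #106 - Base: 18+1+12+9+10+19+10 = 79
Base - #101 - #102 - #103 - #105 - #106 - #104 - Base: 18+1+12+9+13+19+11 = 83
Base - #101 - #102 - #103 - #106 - #104 - #105 - Base: 18+1+12+5+19+10+12 = 77
Base - #101 - #102 - #103 - #106 - #105 - #104 - Base: 18+1+12+5+13+10+11 = 70
Base - #101 - #102 - #104 - #103 - #105 - #106 - Base: 18+1+25+14+9+13+10 = 90
Base - #101 - #102 - #104 - #103 - #106 - #105 - Base: 18+1+25+14+5+13+12 = 88
… (352 more)
Base - #103 - #106 - #101 - #102 - #105 - #104 - Base: 6+5+8+1+18+10+11 = 59  ← best
The minimum is 59.
One optimal route: Base → #103 → #106 → #101 → #102 → #105 → #104 → Base (or its reverse).

59 blocks — the shortest possible round trip.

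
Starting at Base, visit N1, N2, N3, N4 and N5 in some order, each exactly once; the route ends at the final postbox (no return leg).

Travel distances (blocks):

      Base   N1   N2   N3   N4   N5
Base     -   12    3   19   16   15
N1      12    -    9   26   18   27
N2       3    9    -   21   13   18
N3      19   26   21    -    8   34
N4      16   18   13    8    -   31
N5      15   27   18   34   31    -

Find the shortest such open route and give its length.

68 blocks — the minimum one-way total.

There are 5! = 120 possible orderings.
Base→N1→N2→N3→N4→N5: 12+9+21+8+31 = 81
Base→N1→N2→N3→N5→N4: 12+9+21+34+31 = 107
Base→N1→N2→N4→N3→N5: 12+9+13+8+34 = 76
Base→N1→N2→N4→N5→N3: 12+9+13+31+34 = 99
Base→N1→N2→N5→N3→N4: 12+9+18+34+8 = 81
Base→N1→N2→N5→N4→N3: 12+9+18+31+8 = 78
Base→N1→N3→N2→N4→N5: 12+26+21+13+31 = 103
Base→N1→N3→N2→N5→N4: 12+26+21+18+31 = 108
Base→N1→N3→N4→N2→N5: 12+26+8+13+18 = 77
Base→N1→N3→N4→N5→N2: 12+26+8+31+18 = 95
Base→N1→N3→N5→N2→N4: 12+26+34+18+13 = 103
Base→N1→N3→N5→N4→N2: 12+26+34+31+13 = 116
Base→N1→N4→N2→N3→N5: 12+18+13+21+34 = 98
Base→N1→N4→N2→N5→N3: 12+18+13+18+34 = 95
… (106 more)
Base→N5→N2→N1→N4→N3: 15+18+9+18+8 = 68  ← best
The minimum is 68.
One shortest path: Base → N5 → N2 → N1 → N4 → N3.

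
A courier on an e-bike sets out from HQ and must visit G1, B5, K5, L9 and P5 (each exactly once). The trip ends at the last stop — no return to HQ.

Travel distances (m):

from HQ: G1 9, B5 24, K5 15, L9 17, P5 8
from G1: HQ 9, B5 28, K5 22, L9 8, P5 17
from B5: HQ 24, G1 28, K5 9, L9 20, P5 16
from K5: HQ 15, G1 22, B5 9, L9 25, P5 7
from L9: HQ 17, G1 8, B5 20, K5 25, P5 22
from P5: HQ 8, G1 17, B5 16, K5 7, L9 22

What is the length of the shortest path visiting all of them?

There are 5! = 120 possible orderings.
HQ → G1 → B5 → K5 → L9 → P5: 9+28+9+25+22 = 93
HQ → G1 → B5 → K5 → P5 → L9: 9+28+9+7+22 = 75
HQ → G1 → B5 → L9 → K5 → P5: 9+28+20+25+7 = 89
HQ → G1 → B5 → L9 → P5 → K5: 9+28+20+22+7 = 86
HQ → G1 → B5 → P5 → K5 → L9: 9+28+16+7+25 = 85
HQ → G1 → B5 → P5 → L9 → K5: 9+28+16+22+25 = 100
HQ → G1 → K5 → B5 → L9 → P5: 9+22+9+20+22 = 82
HQ → G1 → K5 → B5 → P5 → L9: 9+22+9+16+22 = 78
HQ → G1 → K5 → L9 → B5 → P5: 9+22+25+20+16 = 92
HQ → G1 → K5 → L9 → P5 → B5: 9+22+25+22+16 = 94
HQ → G1 → K5 → P5 → B5 → L9: 9+22+7+16+20 = 74
HQ → G1 → K5 → P5 → L9 → B5: 9+22+7+22+20 = 80
HQ → G1 → L9 → B5 → K5 → P5: 9+8+20+9+7 = 53
HQ → G1 → L9 → B5 → P5 → K5: 9+8+20+16+7 = 60
… (106 more)
HQ → P5 → K5 → B5 → L9 → G1: 8+7+9+20+8 = 52  ← best
The minimum is 52.
One shortest path: HQ → P5 → K5 → B5 → L9 → G1.

Minimum one-way distance = 52 m.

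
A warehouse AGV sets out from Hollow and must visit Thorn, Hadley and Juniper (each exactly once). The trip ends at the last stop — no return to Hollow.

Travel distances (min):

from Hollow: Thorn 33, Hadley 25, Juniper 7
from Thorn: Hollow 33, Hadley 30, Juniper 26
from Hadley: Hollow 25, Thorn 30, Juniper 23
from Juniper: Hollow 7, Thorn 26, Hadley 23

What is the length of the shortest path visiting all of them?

Minimum one-way distance = 60 min.

There are 3! = 6 possible orderings.
Hollow→Thorn→Hadley→Juniper: 33+30+23 = 86
Hollow→Thorn→Juniper→Hadley: 33+26+23 = 82
Hollow→Hadley→Thorn→Juniper: 25+30+26 = 81
Hollow→Hadley→Juniper→Thorn: 25+23+26 = 74
Hollow→Juniper→Thorn→Hadley: 7+26+30 = 63
Hollow→Juniper→Hadley→Thorn: 7+23+30 = 60
The minimum is 60.
One shortest path: Hollow → Juniper → Hadley → Thorn.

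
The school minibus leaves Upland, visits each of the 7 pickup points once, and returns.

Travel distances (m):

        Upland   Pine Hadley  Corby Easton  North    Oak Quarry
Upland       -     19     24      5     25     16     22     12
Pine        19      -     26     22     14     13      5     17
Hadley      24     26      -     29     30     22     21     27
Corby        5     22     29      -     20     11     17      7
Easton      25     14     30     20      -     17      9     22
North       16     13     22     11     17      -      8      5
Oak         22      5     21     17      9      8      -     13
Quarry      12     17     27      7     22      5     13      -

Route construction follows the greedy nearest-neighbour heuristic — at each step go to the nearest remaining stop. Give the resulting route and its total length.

From Upland: distances to unvisited — Corby=5, Quarry=12, North=16, Pine=19, Oak=22, Hadley=24, Easton=25. Nearest is Corby (5).
From Corby: distances to unvisited — Quarry=7, North=11, Oak=17, Easton=20, Pine=22, Hadley=29. Nearest is Quarry (7).
From Quarry: distances to unvisited — North=5, Oak=13, Pine=17, Easton=22, Hadley=27. Nearest is North (5).
From North: distances to unvisited — Oak=8, Pine=13, Easton=17, Hadley=22. Nearest is Oak (8).
From Oak: distances to unvisited — Pine=5, Easton=9, Hadley=21. Nearest is Pine (5).
From Pine: distances to unvisited — Easton=14, Hadley=26. Nearest is Easton (14).
From Easton: distances to unvisited — Hadley=30. Nearest is Hadley (30).
Return Hadley→Upland: 24.
Total = 5 + 7 + 5 + 8 + 5 + 14 + 30 + 24 = 98.

Total distance 98 m via the nearest-neighbour route Upland → Corby → Quarry → North → Oak → Pine → Easton → Hadley → Upland.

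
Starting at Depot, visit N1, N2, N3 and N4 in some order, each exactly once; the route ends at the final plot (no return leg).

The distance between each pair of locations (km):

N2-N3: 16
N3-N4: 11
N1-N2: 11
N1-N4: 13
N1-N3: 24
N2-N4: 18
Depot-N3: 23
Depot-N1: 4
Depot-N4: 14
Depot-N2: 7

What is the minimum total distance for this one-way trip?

Shortest open route: 42 km.

There are 4! = 24 possible orderings.
Depot→N1→N2→N3→N4: 4+11+16+11 = 42
Depot→N1→N2→N4→N3: 4+11+18+11 = 44
Depot→N1→N3→N2→N4: 4+24+16+18 = 62
Depot→N1→N3→N4→N2: 4+24+11+18 = 57
Depot→N1→N4→N2→N3: 4+13+18+16 = 51
Depot→N1→N4→N3→N2: 4+13+11+16 = 44
Depot→N2→N1→N3→N4: 7+11+24+11 = 53
Depot→N2→N1→N4→N3: 7+11+13+11 = 42
Depot→N2→N3→N1→N4: 7+16+24+13 = 60
Depot→N2→N3→N4→N1: 7+16+11+13 = 47
Depot→N2→N4→N1→N3: 7+18+13+24 = 62
Depot→N2→N4→N3→N1: 7+18+11+24 = 60
Depot→N3→N1→N2→N4: 23+24+11+18 = 76
Depot→N3→N1→N4→N2: 23+24+13+18 = 78
… (10 more)
The minimum is 42.
One shortest path: Depot → N1 → N2 → N3 → N4.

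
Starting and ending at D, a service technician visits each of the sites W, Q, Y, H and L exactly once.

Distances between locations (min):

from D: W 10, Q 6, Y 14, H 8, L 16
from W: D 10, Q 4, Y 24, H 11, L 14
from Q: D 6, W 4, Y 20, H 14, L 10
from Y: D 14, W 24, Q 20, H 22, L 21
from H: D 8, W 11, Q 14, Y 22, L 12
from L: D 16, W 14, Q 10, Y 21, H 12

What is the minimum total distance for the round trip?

68 min — the shortest possible round trip.

There are 60 distinct closed tours to check (reversals are equivalent).
D→W→Q→Y→H→L→D: 10+4+20+22+12+16 = 84
D→W→Q→Y→L→H→D: 10+4+20+21+12+8 = 75
D→W→Q→H→Y→L→D: 10+4+14+22+21+16 = 87
D→W→Q→H→L→Y→D: 10+4+14+12+21+14 = 75
D→W→Q→L→Y→H→D: 10+4+10+21+22+8 = 75
D→W→Q→L→H→Y→D: 10+4+10+12+22+14 = 72
D→W→Y→Q→H→L→D: 10+24+20+14+12+16 = 96
D→W→Y→Q→L→H→D: 10+24+20+10+12+8 = 84
D→W→Y→H→Q→L→D: 10+24+22+14+10+16 = 96
D→W→Y→H→L→Q→D: 10+24+22+12+10+6 = 84
D→W→Y→L→Q→H→D: 10+24+21+10+14+8 = 87
D→W→Y→L→H→Q→D: 10+24+21+12+14+6 = 87
D→W→H→Q→Y→L→D: 10+11+14+20+21+16 = 92
D→W→H→Q→L→Y→D: 10+11+14+10+21+14 = 80
… (46 more)
D→Q→W→H→L→Y→D: 6+4+11+12+21+14 = 68  ← best
The minimum is 68.
One optimal route: D → Q → W → H → L → Y → D (or its reverse).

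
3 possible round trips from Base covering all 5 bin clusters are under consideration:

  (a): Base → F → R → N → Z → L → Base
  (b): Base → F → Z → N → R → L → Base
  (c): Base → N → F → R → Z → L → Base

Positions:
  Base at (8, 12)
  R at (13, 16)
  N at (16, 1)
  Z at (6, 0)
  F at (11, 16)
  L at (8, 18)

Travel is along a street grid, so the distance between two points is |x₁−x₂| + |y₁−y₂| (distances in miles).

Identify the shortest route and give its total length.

(a): 7 + 2 + 18 + 11 + 20 + 6 = 64
(b): 7 + 21 + 11 + 18 + 7 + 6 = 70
(c): 19 + 20 + 2 + 23 + 20 + 6 = 90

Shortest is (a), total 64 miles.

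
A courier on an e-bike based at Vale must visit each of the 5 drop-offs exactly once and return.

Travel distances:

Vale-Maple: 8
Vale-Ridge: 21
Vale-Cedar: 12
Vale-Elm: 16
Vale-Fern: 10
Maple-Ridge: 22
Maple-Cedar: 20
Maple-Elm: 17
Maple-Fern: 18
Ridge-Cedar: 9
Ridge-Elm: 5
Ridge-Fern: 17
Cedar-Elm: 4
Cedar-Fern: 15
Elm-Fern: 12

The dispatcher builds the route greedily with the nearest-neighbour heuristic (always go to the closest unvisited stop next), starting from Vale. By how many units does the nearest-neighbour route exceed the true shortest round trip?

Excess over optimum: 1.

From Vale: Maple=8, Fern=10, Cedar=12, Elm=16, Ridge=21 → choose Maple (8).
From Maple: Elm=17, Fern=18, Cedar=20, Ridge=22 → choose Elm (17).
From Elm: Cedar=4, Ridge=5, Fern=12 → choose Cedar (4).
From Cedar: Ridge=9, Fern=15 → choose Ridge (9).
From Ridge: Fern=17 → choose Fern (17).
NN route Vale → Maple → Elm → Cedar → Ridge → Fern → Vale costs 65.
Optimal: Vale → Maple → Ridge → Elm → Cedar → Fern → Vale costs 64 (by enumerating all 60 distinct tours).
Excess = 65 − 64 = 1.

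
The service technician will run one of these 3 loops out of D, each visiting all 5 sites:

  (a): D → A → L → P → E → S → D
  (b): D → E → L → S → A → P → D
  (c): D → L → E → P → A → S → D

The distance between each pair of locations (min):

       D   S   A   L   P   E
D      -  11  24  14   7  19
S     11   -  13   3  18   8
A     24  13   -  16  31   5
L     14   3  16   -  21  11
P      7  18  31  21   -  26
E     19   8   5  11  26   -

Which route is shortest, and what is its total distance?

Shortest is (b), total 84 min.

(a): 24 + 16 + 21 + 26 + 8 + 11 = 106
(b): 19 + 11 + 3 + 13 + 31 + 7 = 84
(c): 14 + 11 + 26 + 31 + 13 + 11 = 106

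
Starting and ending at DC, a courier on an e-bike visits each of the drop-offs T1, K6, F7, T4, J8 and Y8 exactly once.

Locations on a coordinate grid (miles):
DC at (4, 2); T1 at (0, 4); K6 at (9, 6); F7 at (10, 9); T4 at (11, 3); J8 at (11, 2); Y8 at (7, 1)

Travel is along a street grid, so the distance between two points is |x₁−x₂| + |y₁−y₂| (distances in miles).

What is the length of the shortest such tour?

Shortest round trip = 38 miles.

DC→T1→K6→F7→T4→J8→Y8→DC: 6+11+4+7+1+5+4 = 38
DC→T1→K6→F7→T4→Y8→J8→DC: 6+11+4+7+6+5+7 = 46
DC→T1→K6→F7→J8→T4→Y8→DC: 6+11+4+8+1+6+4 = 40
DC→T1→K6→F7→J8→Y8→T4→DC: 6+11+4+8+5+6+8 = 48
DC→T1→K6→F7→Y8→T4→J8→DC: 6+11+4+11+6+1+7 = 46
DC→T1→K6→F7→Y8→J8→T4→DC: 6+11+4+11+5+1+8 = 46
DC→T1→K6→T4→F7→J8→Y8→DC: 6+11+5+7+8+5+4 = 46
DC→T1→K6→T4→F7→Y8→J8→DC: 6+11+5+7+11+5+7 = 52
… (352 more)
The minimum is 38.
One optimal route: DC → T1 → K6 → F7 → T4 → J8 → Y8 → DC (or its reverse).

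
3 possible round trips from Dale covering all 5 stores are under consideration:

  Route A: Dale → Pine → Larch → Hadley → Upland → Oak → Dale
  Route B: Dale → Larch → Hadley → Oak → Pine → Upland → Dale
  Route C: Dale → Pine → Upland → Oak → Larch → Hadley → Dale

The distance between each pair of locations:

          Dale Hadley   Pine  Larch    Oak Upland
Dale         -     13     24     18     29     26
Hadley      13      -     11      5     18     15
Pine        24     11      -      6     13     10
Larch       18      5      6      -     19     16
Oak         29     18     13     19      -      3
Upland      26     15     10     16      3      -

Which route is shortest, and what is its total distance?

74 — Route C is the shortest.

Route A: 24 + 6 + 5 + 15 + 3 + 29 = 82
Route B: 18 + 5 + 18 + 13 + 10 + 26 = 90
Route C: 24 + 10 + 3 + 19 + 5 + 13 = 74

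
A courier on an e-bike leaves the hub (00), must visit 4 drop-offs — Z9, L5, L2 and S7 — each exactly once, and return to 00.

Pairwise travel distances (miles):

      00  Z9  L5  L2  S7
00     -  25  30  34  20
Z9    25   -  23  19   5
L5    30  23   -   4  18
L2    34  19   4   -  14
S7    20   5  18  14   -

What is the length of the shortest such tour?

With 4 stops there are 4!/2 = 12 distinct round trips (a route and its reverse cost the same).
00-Z9-L5-L2-S7-00: 25+23+4+14+20 = 86
00-Z9-L5-S7-L2-00: 25+23+18+14+34 = 114
00-Z9-L2-L5-S7-00: 25+19+4+18+20 = 86
00-Z9-L2-S7-L5-00: 25+19+14+18+30 = 106
00-Z9-S7-L5-L2-00: 25+5+18+4+34 = 86
00-Z9-S7-L2-L5-00: 25+5+14+4+30 = 78
00-L5-Z9-L2-S7-00: 30+23+19+14+20 = 106
00-L5-Z9-S7-L2-00: 30+23+5+14+34 = 106
00-L5-L2-Z9-S7-00: 30+4+19+5+20 = 78
00-L5-S7-Z9-L2-00: 30+18+5+19+34 = 106
00-L2-Z9-L5-S7-00: 34+19+23+18+20 = 114
00-L2-L5-Z9-S7-00: 34+4+23+5+20 = 86
The minimum is 78.
One optimal route: 00 → Z9 → S7 → L2 → L5 → 00 (or its reverse).

78 miles — the shortest possible round trip.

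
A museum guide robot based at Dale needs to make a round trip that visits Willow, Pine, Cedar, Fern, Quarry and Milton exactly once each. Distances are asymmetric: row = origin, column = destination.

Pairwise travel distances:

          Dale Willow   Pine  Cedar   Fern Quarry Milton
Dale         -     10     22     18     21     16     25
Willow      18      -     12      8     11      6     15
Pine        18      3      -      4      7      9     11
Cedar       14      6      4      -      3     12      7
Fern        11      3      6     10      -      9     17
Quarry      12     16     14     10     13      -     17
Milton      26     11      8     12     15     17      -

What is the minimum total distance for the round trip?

59 — the shortest possible round trip.

Dale - Willow - Pine - Cedar - Fern - Quarry - Milton - Dale: 10+12+4+3+9+17+26 = 81
Dale - Willow - Pine - Cedar - Fern - Milton - Quarry - Dale: 10+12+4+3+17+17+12 = 75
Dale - Willow - Pine - Cedar - Quarry - Fern - Milton - Dale: 10+12+4+12+13+17+26 = 94
Dale - Willow - Pine - Cedar - Quarry - Milton - Fern - Dale: 10+12+4+12+17+15+11 = 81
Dale - Willow - Pine - Cedar - Milton - Fern - Quarry - Dale: 10+12+4+7+15+9+12 = 69
Dale - Willow - Pine - Cedar - Milton - Quarry - Fern - Dale: 10+12+4+7+17+13+11 = 74
Dale - Willow - Pine - Fern - Cedar - Quarry - Milton - Dale: 10+12+7+10+12+17+26 = 94
Dale - Willow - Pine - Fern - Cedar - Milton - Quarry - Dale: 10+12+7+10+7+17+12 = 75
… (712 more)
Dale - Willow - Quarry - Cedar - Milton - Pine - Fern - Dale: 10+6+10+7+8+7+11 = 59  ← best
The minimum is 59.
One optimal route: Dale → Willow → Quarry → Cedar → Milton → Pine → Fern → Dale.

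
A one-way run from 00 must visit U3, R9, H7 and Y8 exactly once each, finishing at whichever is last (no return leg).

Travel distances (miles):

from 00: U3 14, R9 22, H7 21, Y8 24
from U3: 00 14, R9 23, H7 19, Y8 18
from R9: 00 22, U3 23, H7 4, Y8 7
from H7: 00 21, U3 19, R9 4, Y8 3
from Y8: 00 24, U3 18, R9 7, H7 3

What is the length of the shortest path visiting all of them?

There are 4! = 24 possible orderings.
00 → U3 → R9 → H7 → Y8: 14+23+4+3 = 44
00 → U3 → R9 → Y8 → H7: 14+23+7+3 = 47
00 → U3 → H7 → R9 → Y8: 14+19+4+7 = 44
00 → U3 → H7 → Y8 → R9: 14+19+3+7 = 43
00 → U3 → Y8 → R9 → H7: 14+18+7+4 = 43
00 → U3 → Y8 → H7 → R9: 14+18+3+4 = 39
00 → R9 → U3 → H7 → Y8: 22+23+19+3 = 67
00 → R9 → U3 → Y8 → H7: 22+23+18+3 = 66
00 → R9 → H7 → U3 → Y8: 22+4+19+18 = 63
00 → R9 → H7 → Y8 → U3: 22+4+3+18 = 47
00 → R9 → Y8 → U3 → H7: 22+7+18+19 = 66
00 → R9 → Y8 → H7 → U3: 22+7+3+19 = 51
00 → H7 → U3 → R9 → Y8: 21+19+23+7 = 70
00 → H7 → U3 → Y8 → R9: 21+19+18+7 = 65
… (10 more)
The minimum is 39.
One shortest path: 00 → U3 → Y8 → H7 → R9.

Minimum one-way distance = 39 miles.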